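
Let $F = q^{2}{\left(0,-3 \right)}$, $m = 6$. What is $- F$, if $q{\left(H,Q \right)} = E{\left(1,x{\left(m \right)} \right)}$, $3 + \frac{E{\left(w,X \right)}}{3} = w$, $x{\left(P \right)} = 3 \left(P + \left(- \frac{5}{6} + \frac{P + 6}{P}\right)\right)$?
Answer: $-36$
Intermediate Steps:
$x{\left(P \right)} = - \frac{5}{2} + 3 P + \frac{3 \left(6 + P\right)}{P}$ ($x{\left(P \right)} = 3 \left(P + \left(\left(-5\right) \frac{1}{6} + \frac{6 + P}{P}\right)\right) = 3 \left(P - \left(\frac{5}{6} - \frac{6 + P}{P}\right)\right) = 3 \left(- \frac{5}{6} + P + \frac{6 + P}{P}\right) = - \frac{5}{2} + 3 P + \frac{3 \left(6 + P\right)}{P}$)
$E{\left(w,X \right)} = -9 + 3 w$
$q{\left(H,Q \right)} = -6$ ($q{\left(H,Q \right)} = -9 + 3 \cdot 1 = -9 + 3 = -6$)
$F = 36$ ($F = \left(-6\right)^{2} = 36$)
$- F = \left(-1\right) 36 = -36$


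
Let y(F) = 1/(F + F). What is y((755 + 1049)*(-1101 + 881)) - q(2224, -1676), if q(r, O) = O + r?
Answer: -434980481/793760 ≈ -548.00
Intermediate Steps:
y(F) = 1/(2*F)
y((755 + 1049)*(-1101 + 881)) - q(2224, -1676) = 1/(2*(((755 + 1049)*(-1101 + 881)))) - (-1676 + 2224) = 1/(2*((1804*(-220)))) - 1*548 = (½)/(-396880) - 548 = (½)*(-1/396880) - 548 = -1/793760 - 548 = -434980481/793760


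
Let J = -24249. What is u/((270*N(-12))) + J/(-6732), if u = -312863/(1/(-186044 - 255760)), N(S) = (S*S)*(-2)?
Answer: -2153988247457/1211760 ≈ -1.7776e+6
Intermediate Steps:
N(S) = -2*S² (N(S) = S²*(-2) = -2*S²)
u = 138224124852 (u = -312863/(1/(-441804)) = -312863/(-1/441804) = -312863*(-441804) = 138224124852)
u/((270*N(-12))) + J/(-6732) = 138224124852/((270*(-2*(-12)²))) - 24249/(-6732) = 138224124852/((270*(-2*144))) - 24249*(-1/6732) = 138224124852/((270*(-288))) + 8083/2244 = 138224124852/(-77760) + 8083/2244 = 138224124852*(-1/77760) + 8083/2244 = -11518677071/6480 + 8083/2244 = -2153988247457/1211760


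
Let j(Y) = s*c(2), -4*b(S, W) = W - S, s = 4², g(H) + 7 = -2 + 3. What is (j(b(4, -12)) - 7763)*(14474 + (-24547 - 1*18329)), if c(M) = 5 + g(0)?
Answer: 220939158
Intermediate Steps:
g(H) = -6 (g(H) = -7 + (-2 + 3) = -7 + 1 = -6)
s = 16
c(M) = -1 (c(M) = 5 - 6 = -1)
b(S, W) = -W/4 + S/4 (b(S, W) = -(W - S)/4 = -W/4 + S/4)
j(Y) = -16 (j(Y) = 16*(-1) = -16)
(j(b(4, -12)) - 7763)*(14474 + (-24547 - 1*18329)) = (-16 - 7763)*(14474 + (-24547 - 1*18329)) = -7779*(14474 + (-24547 - 18329)) = -7779*(14474 - 42876) = -7779*(-28402) = 220939158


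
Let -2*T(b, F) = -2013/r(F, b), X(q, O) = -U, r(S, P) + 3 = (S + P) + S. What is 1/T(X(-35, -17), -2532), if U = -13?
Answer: -10108/2013 ≈ -5.0214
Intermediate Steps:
r(S, P) = -3 + P + 2*S (r(S, P) = -3 + ((S + P) + S) = -3 + ((P + S) + S) = -3 + (P + 2*S) = -3 + P + 2*S)
X(q, O) = 13 (X(q, O) = -1*(-13) = 13)
T(b, F) = 2013/(2*(-3 + b + 2*F)) (T(b, F) = -(-2013)/(2*(-3 + b + 2*F)) = 2013/(2*(-3 + b + 2*F)))
1/T(X(-35, -17), -2532) = 1/(2013/(2*(-3 + 13 + 2*(-2532)))) = 1/(2013/(2*(-3 + 13 - 5064))) = 1/((2013/2)/(-5054)) = 1/((2013/2)*(-1/5054)) = 1/(-2013/10108) = -10108/2013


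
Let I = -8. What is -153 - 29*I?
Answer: 79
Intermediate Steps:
-153 - 29*I = -153 - 29*(-8) = -153 + 232 = 79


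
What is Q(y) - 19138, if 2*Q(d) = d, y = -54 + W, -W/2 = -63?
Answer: -19102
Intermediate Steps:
W = 126 (W = -2*(-63) = 126)
y = 72 (y = -54 + 126 = 72)
Q(d) = d/2
Q(y) - 19138 = (½)*72 - 19138 = 36 - 19138 = -19102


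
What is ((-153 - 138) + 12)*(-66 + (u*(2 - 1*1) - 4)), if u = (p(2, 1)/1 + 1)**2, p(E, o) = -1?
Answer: 19530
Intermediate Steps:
u = 0 (u = (-1/1 + 1)**2 = (-1*1 + 1)**2 = (-1 + 1)**2 = 0**2 = 0)
((-153 - 138) + 12)*(-66 + (u*(2 - 1*1) - 4)) = ((-153 - 138) + 12)*(-66 + (0*(2 - 1*1) - 4)) = (-291 + 12)*(-66 + (0*(2 - 1) - 4)) = -279*(-66 + (0*1 - 4)) = -279*(-66 + (0 - 4)) = -279*(-66 - 4) = -279*(-70) = 19530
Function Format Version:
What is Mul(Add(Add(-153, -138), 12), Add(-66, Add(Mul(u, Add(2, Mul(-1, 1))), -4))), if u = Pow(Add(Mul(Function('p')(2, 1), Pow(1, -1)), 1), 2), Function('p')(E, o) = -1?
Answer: 19530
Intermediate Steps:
u = 0 (u = Pow(Add(Mul(-1, Pow(1, -1)), 1), 2) = Pow(Add(Mul(-1, 1), 1), 2) = Pow(Add(-1, 1), 2) = Pow(0, 2) = 0)
Mul(Add(Add(-153, -138), 12), Add(-66, Add(Mul(u, Add(2, Mul(-1, 1))), -4))) = Mul(Add(Add(-153, -138), 12), Add(-66, Add(Mul(0, Add(2, Mul(-1, 1))), -4))) = Mul(Add(-291, 12), Add(-66, Add(Mul(0, Add(2, -1)), -4))) = Mul(-279, Add(-66, Add(Mul(0, 1), -4))) = Mul(-279, Add(-66, Add(0, -4))) = Mul(-279, Add(-66, -4)) = Mul(-279, -70) = 19530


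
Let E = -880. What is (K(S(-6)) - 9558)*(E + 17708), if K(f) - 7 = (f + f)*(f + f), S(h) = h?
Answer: -158300996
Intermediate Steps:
K(f) = 7 + 4*f² (K(f) = 7 + (f + f)*(f + f) = 7 + (2*f)*(2*f) = 7 + 4*f²)
(K(S(-6)) - 9558)*(E + 17708) = ((7 + 4*(-6)²) - 9558)*(-880 + 17708) = ((7 + 4*36) - 9558)*16828 = ((7 + 144) - 9558)*16828 = (151 - 9558)*16828 = -9407*16828 = -158300996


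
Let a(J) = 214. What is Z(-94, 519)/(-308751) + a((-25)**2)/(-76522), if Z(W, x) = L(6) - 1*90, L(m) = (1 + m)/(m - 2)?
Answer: -118639295/47252488044 ≈ -0.0025108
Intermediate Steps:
L(m) = (1 + m)/(-2 + m)
Z(W, x) = -353/4 (Z(W, x) = (1 + 6)/(-2 + 6) - 1*90 = 7/4 - 90 = -353/4)
Z(-94, 519)/(-308751) + a((-25)**2)/(-76522) = -353/4/(-308751) + 214/(-76522) = -353/4*(-1/308751) + 214*(-1/76522) = 353/1235004 - 107/38261 = -118639295/47252488044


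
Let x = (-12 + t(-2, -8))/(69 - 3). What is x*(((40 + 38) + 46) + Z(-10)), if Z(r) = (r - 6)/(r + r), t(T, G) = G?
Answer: -416/11 ≈ -37.818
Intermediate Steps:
Z(r) = (-6 + r)/(2*r) (Z(r) = (-6 + r)/((2*r)) = (-6 + r)*(1/(2*r)) = (-6 + r)/(2*r))
x = -10/33 (x = (-12 - 8)/(69 - 3) = -20/66 = -20*1/66 = -10/33 ≈ -0.30303)
x*(((40 + 38) + 46) + Z(-10)) = -10*(((40 + 38) + 46) + (½)*(-6 - 10)/(-10))/33 = -10*((78 + 46) + (½)*(-⅒)*(-16))/33 = -10*(124 + ⅘)/33 = -10/33*624/5 = -416/11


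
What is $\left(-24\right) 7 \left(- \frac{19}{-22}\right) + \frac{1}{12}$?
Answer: $- \frac{19141}{132} \approx -145.01$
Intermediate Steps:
$\left(-24\right) 7 \left(- \frac{19}{-22}\right) + \frac{1}{12} = - 168 \left(\left(-19\right) \left(- \frac{1}{22}\right)\right) + \frac{1}{12} = \left(-168\right) \frac{19}{22} + \frac{1}{12} = - \frac{1596}{11} + \frac{1}{12} = - \frac{19141}{132}$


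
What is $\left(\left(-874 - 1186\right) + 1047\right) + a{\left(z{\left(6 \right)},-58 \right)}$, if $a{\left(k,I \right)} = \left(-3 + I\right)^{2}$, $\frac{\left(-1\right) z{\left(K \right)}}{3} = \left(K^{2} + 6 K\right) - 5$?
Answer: $2708$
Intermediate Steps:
$z{\left(K \right)} = 15 - 18 K - 3 K^{2}$ ($z{\left(K \right)} = - 3 \left(\left(K^{2} + 6 K\right) - 5\right) = - 3 \left(-5 + K^{2} + 6 K\right) = 15 - 18 K - 3 K^{2}$)
$\left(\left(-874 - 1186\right) + 1047\right) + a{\left(z{\left(6 \right)},-58 \right)} = \left(\left(-874 - 1186\right) + 1047\right) + \left(-3 - 58\right)^{2} = \left(\left(-874 - 1186\right) + 1047\right) + \left(-61\right)^{2} = \left(-2060 + 1047\right) + 3721 = -1013 + 3721 = 2708$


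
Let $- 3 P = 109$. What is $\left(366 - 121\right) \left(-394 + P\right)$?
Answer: $- \frac{316295}{3} \approx -1.0543 \cdot 10^{5}$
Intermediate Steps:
$P = - \frac{109}{3}$ ($P = \left(- \frac{1}{3}\right) 109 = - \frac{109}{3} \approx -36.333$)
$\left(366 - 121\right) \left(-394 + P\right) = \left(366 - 121\right) \left(-394 - \frac{109}{3}\right) = \left(366 - 121\right) \left(- \frac{1291}{3}\right) = 245 \left(- \frac{1291}{3}\right) = - \frac{316295}{3}$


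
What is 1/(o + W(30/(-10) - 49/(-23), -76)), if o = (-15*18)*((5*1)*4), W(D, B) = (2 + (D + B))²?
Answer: 529/108684 ≈ 0.0048673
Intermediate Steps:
W(D, B) = (2 + B + D)² (W(D, B) = (2 + (B + D))² = (2 + B + D)²)
o = -5400 (o = -1350*4 = -270*20 = -5400)
1/(o + W(30/(-10) - 49/(-23), -76)) = 1/(-5400 + (2 - 76 + (30/(-10) - 49/(-23)))²) = 1/(-5400 + (2 - 76 + (30*(-⅒) - 49*(-1/23)))²) = 1/(-5400 + (2 - 76 + (-3 + 49/23))²) = 1/(-5400 + (2 - 76 - 20/23)²) = 1/(-5400 + (-1722/23)²) = 1/(-5400 + 2965284/529) = 1/(108684/529) = 529/108684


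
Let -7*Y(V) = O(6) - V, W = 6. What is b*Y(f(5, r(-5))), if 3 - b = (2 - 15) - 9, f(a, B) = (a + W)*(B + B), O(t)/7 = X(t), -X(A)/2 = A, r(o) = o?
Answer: -650/7 ≈ -92.857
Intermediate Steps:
X(A) = -2*A
O(t) = -14*t (O(t) = 7*(-2*t) = -14*t)
f(a, B) = 2*B*(6 + a) (f(a, B) = (a + 6)*(B + B) = (6 + a)*(2*B) = 2*B*(6 + a))
Y(V) = 12 + V/7 (Y(V) = -(-14*6 - V)/7 = -(-84 - V)/7 = 12 + V/7)
b = 25 (b = 3 - ((2 - 15) - 9) = 3 - (-13 - 9) = 3 - 1*(-22) = 3 + 22 = 25)
b*Y(f(5, r(-5))) = 25*(12 + (2*(-5)*(6 + 5))/7) = 25*(12 + (2*(-5)*11)/7) = 25*(12 + (⅐)*(-110)) = 25*(12 - 110/7) = 25*(-26/7) = -650/7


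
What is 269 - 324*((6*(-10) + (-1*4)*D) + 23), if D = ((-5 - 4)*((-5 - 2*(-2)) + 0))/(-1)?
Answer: 593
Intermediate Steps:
D = -9 (D = -9*((-5 + 4) + 0)*(-1) = -9*(-1 + 0)*(-1) = -9*(-1)*(-1) = 9*(-1) = -9)
269 - 324*((6*(-10) + (-1*4)*D) + 23) = 269 - 324*((6*(-10) - 1*4*(-9)) + 23) = 269 - 324*((-60 - 4*(-9)) + 23) = 269 - 324*((-60 + 36) + 23) = 269 - 324*(-24 + 23) = 269 - 324*(-1) = 269 + 324 = 593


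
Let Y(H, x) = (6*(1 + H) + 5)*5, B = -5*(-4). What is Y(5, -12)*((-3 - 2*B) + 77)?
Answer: 6970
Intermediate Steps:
B = 20
Y(H, x) = 55 + 30*H (Y(H, x) = ((6 + 6*H) + 5)*5 = (11 + 6*H)*5 = 55 + 30*H)
Y(5, -12)*((-3 - 2*B) + 77) = (55 + 30*5)*((-3 - 2*20) + 77) = (55 + 150)*((-3 - 40) + 77) = 205*(-43 + 77) = 205*34 = 6970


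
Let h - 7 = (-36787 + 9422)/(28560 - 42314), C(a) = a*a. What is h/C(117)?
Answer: 9511/14482962 ≈ 0.00065670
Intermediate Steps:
C(a) = a²
h = 9511/1058 (h = 7 + (-36787 + 9422)/(28560 - 42314) = 7 - 27365/(-13754) = 7 - 27365*(-1/13754) = 7 + 2105/1058 = 9511/1058 ≈ 8.9896)
h/C(117) = 9511/(1058*(117²)) = (9511/1058)/13689 = (9511/1058)*(1/13689) = 9511/14482962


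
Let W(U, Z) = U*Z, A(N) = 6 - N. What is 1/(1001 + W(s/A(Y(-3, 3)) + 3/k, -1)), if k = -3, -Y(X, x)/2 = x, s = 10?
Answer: 6/6007 ≈ 0.00099883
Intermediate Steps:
Y(X, x) = -2*x
1/(1001 + W(s/A(Y(-3, 3)) + 3/k, -1)) = 1/(1001 + (10/(6 - (-2)*3) + 3/(-3))*(-1)) = 1/(1001 + (10/(6 - 1*(-6)) + 3*(-⅓))*(-1)) = 1/(1001 + (10/(6 + 6) - 1)*(-1)) = 1/(1001 + (10/12 - 1)*(-1)) = 1/(1001 + (10*(1/12) - 1)*(-1)) = 1/(1001 + (⅚ - 1)*(-1)) = 1/(1001 - ⅙*(-1)) = 1/(1001 + ⅙) = 1/(6007/6) = 6/6007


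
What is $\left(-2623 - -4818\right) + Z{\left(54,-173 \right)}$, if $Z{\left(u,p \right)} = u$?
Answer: $2249$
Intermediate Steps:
$\left(-2623 - -4818\right) + Z{\left(54,-173 \right)} = \left(-2623 - -4818\right) + 54 = \left(-2623 + 4818\right) + 54 = 2195 + 54 = 2249$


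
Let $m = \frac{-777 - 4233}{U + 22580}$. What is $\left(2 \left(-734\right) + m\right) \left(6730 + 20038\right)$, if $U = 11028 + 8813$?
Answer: $- \frac{1667085289184}{42421} \approx -3.9299 \cdot 10^{7}$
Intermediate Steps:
$U = 19841$
$m = - \frac{5010}{42421}$ ($m = \frac{-777 - 4233}{19841 + 22580} = - \frac{5010}{42421} \approx -0.1181$)
$\left(2 \left(-734\right) + m\right) \left(6730 + 20038\right) = \left(2 \left(-734\right) - \frac{5010}{42421}\right) \left(6730 + 20038\right) = \left(-1468 - \frac{5010}{42421}\right) 26768 = \left(- \frac{62279038}{42421}\right) 26768 = - \frac{1667085289184}{42421}$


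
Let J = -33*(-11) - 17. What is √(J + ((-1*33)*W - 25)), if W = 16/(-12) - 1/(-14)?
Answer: √71078/14 ≈ 19.043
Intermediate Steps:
W = -53/42 (W = 16*(-1/12) - 1*(-1/14) = -4/3 + 1/14 = -53/42 ≈ -1.2619)
J = 346 (J = 363 - 17 = 346)
√(J + ((-1*33)*W - 25)) = √(346 + (-1*33*(-53/42) - 25)) = √(346 + (-33*(-53/42) - 25)) = √(346 + (583/14 - 25)) = √(346 + 233/14) = √(5077/14) = √71078/14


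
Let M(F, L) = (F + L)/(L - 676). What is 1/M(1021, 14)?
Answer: -662/1035 ≈ -0.63961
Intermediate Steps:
M(F, L) = (F + L)/(-676 + L)
1/M(1021, 14) = 1/((1021 + 14)/(-676 + 14)) = 1/(1035/(-662)) = 1/(-1/662*1035) = 1/(-1035/662) = -662/1035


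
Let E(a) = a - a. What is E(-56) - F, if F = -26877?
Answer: 26877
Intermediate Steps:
E(a) = 0
E(-56) - F = 0 - 1*(-26877) = 0 + 26877 = 26877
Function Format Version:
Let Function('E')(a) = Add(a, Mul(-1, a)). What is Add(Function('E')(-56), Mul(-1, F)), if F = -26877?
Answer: 26877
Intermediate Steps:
Function('E')(a) = 0
Add(Function('E')(-56), Mul(-1, F)) = Add(0, Mul(-1, -26877)) = Add(0, 26877) = 26877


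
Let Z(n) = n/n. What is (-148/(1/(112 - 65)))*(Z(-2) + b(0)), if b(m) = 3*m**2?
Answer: -6956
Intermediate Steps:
Z(n) = 1
(-148/(1/(112 - 65)))*(Z(-2) + b(0)) = (-148/(1/(112 - 65)))*(1 + 3*0**2) = (-148/(1/47))*(1 + 3*0) = (-148/1/47)*(1 + 0) = -148*47*1 = -6956*1 = -6956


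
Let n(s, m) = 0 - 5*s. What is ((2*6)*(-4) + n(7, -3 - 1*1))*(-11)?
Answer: 913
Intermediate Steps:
n(s, m) = -5*s
((2*6)*(-4) + n(7, -3 - 1*1))*(-11) = ((2*6)*(-4) - 5*7)*(-11) = (12*(-4) - 35)*(-11) = (-48 - 35)*(-11) = -83*(-11) = 913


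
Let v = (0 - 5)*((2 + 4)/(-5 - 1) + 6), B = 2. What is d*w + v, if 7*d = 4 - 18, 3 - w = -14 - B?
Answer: -63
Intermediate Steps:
w = 19 (w = 3 - (-14 - 1*2) = 3 - (-14 - 2) = 3 - 1*(-16) = 3 + 16 = 19)
d = -2 (d = (4 - 18)/7 = (⅐)*(-14) = -2)
v = -25 (v = -5*(6/(-6) + 6) = -5*(6*(-⅙) + 6) = -5*(-1 + 6) = -5*5 = -25)
d*w + v = -2*19 - 25 = -38 - 25 = -63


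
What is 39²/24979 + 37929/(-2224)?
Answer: -944045787/55553296 ≈ -16.994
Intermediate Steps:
39²/24979 + 37929/(-2224) = 1521*(1/24979) + 37929*(-1/2224) = 1521/24979 - 37929/2224 = -944045787/55553296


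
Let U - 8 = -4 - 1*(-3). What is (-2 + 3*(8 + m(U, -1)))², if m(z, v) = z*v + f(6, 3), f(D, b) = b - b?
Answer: 1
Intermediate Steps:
U = 7 (U = 8 + (-4 - 1*(-3)) = 8 + (-4 + 3) = 8 - 1 = 7)
f(D, b) = 0
m(z, v) = v*z (m(z, v) = z*v + 0 = v*z + 0 = v*z)
(-2 + 3*(8 + m(U, -1)))² = (-2 + 3*(8 - 1*7))² = (-2 + 3*(8 - 7))² = (-2 + 3*1)² = (-2 + 3)² = 1² = 1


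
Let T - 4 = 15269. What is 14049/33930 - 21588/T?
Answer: -19181869/19193070 ≈ -0.99942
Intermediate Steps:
T = 15273 (T = 4 + 15269 = 15273)
14049/33930 - 21588/T = 14049/33930 - 21588/15273 = 14049*(1/33930) - 21588*1/15273 = 1561/3770 - 7196/5091 = -19181869/19193070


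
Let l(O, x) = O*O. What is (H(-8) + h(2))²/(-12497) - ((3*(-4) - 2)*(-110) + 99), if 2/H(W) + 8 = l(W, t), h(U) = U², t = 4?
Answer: -16058357841/9797648 ≈ -1639.0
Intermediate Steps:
l(O, x) = O²
H(W) = 2/(-8 + W²)
(H(-8) + h(2))²/(-12497) - ((3*(-4) - 2)*(-110) + 99) = (2/(-8 + (-8)²) + 2²)²/(-12497) - ((3*(-4) - 2)*(-110) + 99) = (2/(-8 + 64) + 4)²*(-1/12497) - ((-12 - 2)*(-110) + 99) = (2/56 + 4)²*(-1/12497) - (-14*(-110) + 99) = (2*(1/56) + 4)²*(-1/12497) - (1540 + 99) = (1/28 + 4)²*(-1/12497) - 1*1639 = (113/28)²*(-1/12497) - 1639 = (12769/784)*(-1/12497) - 1639 = -12769/9797648 - 1639 = -16058357841/9797648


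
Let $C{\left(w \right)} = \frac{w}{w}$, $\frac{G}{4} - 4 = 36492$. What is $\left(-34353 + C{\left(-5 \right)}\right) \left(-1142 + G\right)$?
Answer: $-4975612384$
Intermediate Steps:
$G = 145984$ ($G = 16 + 4 \cdot 36492 = 16 + 145968 = 145984$)
$C{\left(w \right)} = 1$
$\left(-34353 + C{\left(-5 \right)}\right) \left(-1142 + G\right) = \left(-34353 + 1\right) \left(-1142 + 145984\right) = \left(-34352\right) 144842 = -4975612384$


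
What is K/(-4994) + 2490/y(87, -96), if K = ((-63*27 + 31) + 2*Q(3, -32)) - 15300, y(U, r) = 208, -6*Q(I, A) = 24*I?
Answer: 3992453/259688 ≈ 15.374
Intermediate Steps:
Q(I, A) = -4*I
K = -16994 (K = ((-63*27 + 31) + 2*(-4*3)) - 15300 = ((-1701 + 31) + 2*(-12)) - 15300 = (-1670 - 24) - 15300 = -1694 - 15300 = -16994)
K/(-4994) + 2490/y(87, -96) = -16994/(-4994) + 2490/208 = -16994*(-1/4994) + 2490*(1/208) = 8497/2497 + 1245/104 = 3992453/259688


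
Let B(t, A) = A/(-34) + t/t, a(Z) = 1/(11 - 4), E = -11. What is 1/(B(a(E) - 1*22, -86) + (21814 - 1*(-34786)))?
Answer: 17/962260 ≈ 1.7667e-5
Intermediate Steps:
a(Z) = 1/7
B(t, A) = 1 - A/34 (B(t, A) = A*(-1/34) + 1 = -A/34 + 1 = 1 - A/34)
1/(B(a(E) - 1*22, -86) + (21814 - 1*(-34786))) = 1/((1 - 1/34*(-86)) + (21814 - 1*(-34786))) = 1/((1 + 43/17) + (21814 + 34786)) = 1/(60/17 + 56600) = 1/(962260/17) = 17/962260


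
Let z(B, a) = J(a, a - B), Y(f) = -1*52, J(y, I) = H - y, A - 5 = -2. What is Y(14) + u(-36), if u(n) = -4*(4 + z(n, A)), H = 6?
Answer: -80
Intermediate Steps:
A = 3 (A = 5 - 2 = 3)
J(y, I) = 6 - y
Y(f) = -52
z(B, a) = 6 - a
u(n) = -28 (u(n) = -4*(4 + (6 - 1*3)) = -4*(4 + (6 - 3)) = -4*(4 + 3) = -4*7 = -28)
Y(14) + u(-36) = -52 - 28 = -80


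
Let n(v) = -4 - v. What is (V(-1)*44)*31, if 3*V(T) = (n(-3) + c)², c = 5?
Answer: 21824/3 ≈ 7274.7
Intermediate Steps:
V(T) = 16/3 (V(T) = ((-4 - 1*(-3)) + 5)²/3 = ((-4 + 3) + 5)²/3 = (-1 + 5)²/3 = (⅓)*4² = (⅓)*16 = 16/3)
(V(-1)*44)*31 = ((16/3)*44)*31 = (704/3)*31 = 21824/3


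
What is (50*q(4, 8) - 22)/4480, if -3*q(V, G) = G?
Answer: -233/6720 ≈ -0.034673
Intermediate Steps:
q(V, G) = -G/3
(50*q(4, 8) - 22)/4480 = (50*(-1/3*8) - 22)/4480 = (50*(-8/3) - 22)*(1/4480) = (-400/3 - 22)*(1/4480) = -466/3*1/4480 = -233/6720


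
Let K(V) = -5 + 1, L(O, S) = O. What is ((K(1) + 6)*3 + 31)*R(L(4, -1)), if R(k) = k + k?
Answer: 296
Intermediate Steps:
R(k) = 2*k
K(V) = -4
((K(1) + 6)*3 + 31)*R(L(4, -1)) = ((-4 + 6)*3 + 31)*(2*4) = (2*3 + 31)*8 = (6 + 31)*8 = 37*8 = 296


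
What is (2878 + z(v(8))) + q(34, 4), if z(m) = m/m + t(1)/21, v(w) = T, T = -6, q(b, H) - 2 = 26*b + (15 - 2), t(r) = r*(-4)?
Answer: 79334/21 ≈ 3777.8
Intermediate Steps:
t(r) = -4*r
q(b, H) = 15 + 26*b (q(b, H) = 2 + (26*b + (15 - 2)) = 2 + (26*b + 13) = 2 + (13 + 26*b) = 15 + 26*b)
v(w) = -6
z(m) = 17/21 (z(m) = m/m - 4*1/21 = 1 - 4*1/21 = 1 - 4/21 = 17/21)
(2878 + z(v(8))) + q(34, 4) = (2878 + 17/21) + (15 + 26*34) = 60455/21 + (15 + 884) = 60455/21 + 899 = 79334/21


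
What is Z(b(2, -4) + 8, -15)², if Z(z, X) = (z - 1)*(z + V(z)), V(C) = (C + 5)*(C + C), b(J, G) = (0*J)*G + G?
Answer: 51984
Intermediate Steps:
b(J, G) = G (b(J, G) = 0*G + G = 0 + G = G)
V(C) = 2*C*(5 + C) (V(C) = (5 + C)*(2*C) = 2*C*(5 + C))
Z(z, X) = (-1 + z)*(z + 2*z*(5 + z)) (Z(z, X) = (z - 1)*(z + 2*z*(5 + z)) = (-1 + z)*(z + 2*z*(5 + z)))
Z(b(2, -4) + 8, -15)² = ((-4 + 8)*(-11 - (-4 + 8) + 2*(-4 + 8)*(5 + (-4 + 8))))² = (4*(-11 - 1*4 + 2*4*(5 + 4)))² = (4*(-11 - 4 + 2*4*9))² = (4*(-11 - 4 + 72))² = (4*57)² = 228² = 51984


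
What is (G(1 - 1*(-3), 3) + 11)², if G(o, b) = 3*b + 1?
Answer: 441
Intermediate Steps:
G(o, b) = 1 + 3*b
(G(1 - 1*(-3), 3) + 11)² = ((1 + 3*3) + 11)² = ((1 + 9) + 11)² = (10 + 11)² = 21² = 441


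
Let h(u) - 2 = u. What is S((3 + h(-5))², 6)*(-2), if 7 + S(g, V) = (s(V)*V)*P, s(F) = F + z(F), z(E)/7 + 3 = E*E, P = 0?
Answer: 14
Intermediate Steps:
z(E) = -21 + 7*E² (z(E) = -21 + 7*(E*E) = -21 + 7*E²)
h(u) = 2 + u
s(F) = -21 + F + 7*F² (s(F) = F + (-21 + 7*F²) = -21 + F + 7*F²)
S(g, V) = -7 (S(g, V) = -7 + ((-21 + V + 7*V²)*V)*0 = -7 + (V*(-21 + V + 7*V²))*0 = -7 + 0 = -7)
S((3 + h(-5))², 6)*(-2) = -7*(-2) = 14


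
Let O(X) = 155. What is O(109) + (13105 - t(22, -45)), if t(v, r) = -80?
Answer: 13340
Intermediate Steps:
O(109) + (13105 - t(22, -45)) = 155 + (13105 - 1*(-80)) = 155 + (13105 + 80) = 155 + 13185 = 13340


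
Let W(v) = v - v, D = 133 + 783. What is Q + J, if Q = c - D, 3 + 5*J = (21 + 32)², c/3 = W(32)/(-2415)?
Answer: -1774/5 ≈ -354.80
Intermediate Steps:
D = 916
W(v) = 0
c = 0 (c = 3*(0/(-2415)) = 3*(0*(-1/2415)) = 3*0 = 0)
J = 2806/5 (J = -⅗ + (21 + 32)²/5 = -⅗ + (⅕)*53² = -⅗ + (⅕)*2809 = -⅗ + 2809/5 = 2806/5 ≈ 561.20)
Q = -916 (Q = 0 - 1*916 = 0 - 916 = -916)
Q + J = -916 + 2806/5 = -1774/5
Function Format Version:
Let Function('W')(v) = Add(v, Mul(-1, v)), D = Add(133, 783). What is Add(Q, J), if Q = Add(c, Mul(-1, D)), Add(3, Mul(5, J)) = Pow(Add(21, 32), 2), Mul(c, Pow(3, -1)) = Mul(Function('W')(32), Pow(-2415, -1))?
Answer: Rational(-1774, 5) ≈ -354.80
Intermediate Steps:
D = 916
Function('W')(v) = 0
c = 0 (c = Mul(3, Mul(0, Pow(-2415, -1))) = Mul(3, Mul(0, Rational(-1, 2415))) = Mul(3, 0) = 0)
J = Rational(2806, 5) (J = Add(Rational(-3, 5), Mul(Rational(1, 5), Pow(Add(21, 32), 2))) = Add(Rational(-3, 5), Mul(Rational(1, 5), Pow(53, 2))) = Add(Rational(-3, 5), Mul(Rational(1, 5), 2809)) = Add(Rational(-3, 5), Rational(2809, 5)) = Rational(2806, 5) ≈ 561.20)
Q = -916 (Q = Add(0, Mul(-1, 916)) = Add(0, -916) = -916)
Add(Q, J) = Add(-916, Rational(2806, 5)) = Rational(-1774, 5)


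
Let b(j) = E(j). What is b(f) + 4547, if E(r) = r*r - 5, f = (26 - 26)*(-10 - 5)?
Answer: 4542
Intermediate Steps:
f = 0 (f = 0*(-15) = 0)
E(r) = -5 + r² (E(r) = r² - 5 = -5 + r²)
b(j) = -5 + j²
b(f) + 4547 = (-5 + 0²) + 4547 = (-5 + 0) + 4547 = -5 + 4547 = 4542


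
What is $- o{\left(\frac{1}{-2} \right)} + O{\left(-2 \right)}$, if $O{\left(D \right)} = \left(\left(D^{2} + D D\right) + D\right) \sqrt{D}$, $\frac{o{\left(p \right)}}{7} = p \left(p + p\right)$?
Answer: $- \frac{7}{2} + 6 i \sqrt{2} \approx -3.5 + 8.4853 i$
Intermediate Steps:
$o{\left(p \right)} = 14 p^{2}$ ($o{\left(p \right)} = 7 p \left(p + p\right) = 7 p 2 p = 7 \cdot 2 p^{2} = 14 p^{2}$)
$O{\left(D \right)} = \sqrt{D} \left(D + 2 D^{2}\right)$ ($O{\left(D \right)} = \left(\left(D^{2} + D^{2}\right) + D\right) \sqrt{D} = \left(2 D^{2} + D\right) \sqrt{D} = \left(D + 2 D^{2}\right) \sqrt{D} = \sqrt{D} \left(D + 2 D^{2}\right)$)
$- o{\left(\frac{1}{-2} \right)} + O{\left(-2 \right)} = - 14 \left(\frac{1}{-2}\right)^{2} + \left(-2\right)^{\frac{3}{2}} \left(1 + 2 \left(-2\right)\right) = - 14 \left(- \frac{1}{2}\right)^{2} + - 2 i \sqrt{2} \left(1 - 4\right) = - \frac{14}{4} + - 2 i \sqrt{2} \left(-3\right) = \left(-1\right) \frac{7}{2} + 6 i \sqrt{2} = - \frac{7}{2} + 6 i \sqrt{2}$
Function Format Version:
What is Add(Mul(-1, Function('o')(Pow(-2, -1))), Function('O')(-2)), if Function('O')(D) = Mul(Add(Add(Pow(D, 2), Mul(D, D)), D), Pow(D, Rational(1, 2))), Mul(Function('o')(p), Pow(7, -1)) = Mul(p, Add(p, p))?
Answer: Add(Rational(-7, 2), Mul(6, I, Pow(2, Rational(1, 2)))) ≈ Add(-3.5000, Mul(8.4853, I))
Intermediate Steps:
Function('o')(p) = Mul(14, Pow(p, 2)) (Function('o')(p) = Mul(7, Mul(p, Add(p, p))) = Mul(7, Mul(p, Mul(2, p))) = Mul(7, Mul(2, Pow(p, 2))) = Mul(14, Pow(p, 2)))
Function('O')(D) = Mul(Pow(D, Rational(1, 2)), Add(D, Mul(2, Pow(D, 2)))) (Function('O')(D) = Mul(Add(Add(Pow(D, 2), Pow(D, 2)), D), Pow(D, Rational(1, 2))) = Mul(Add(Mul(2, Pow(D, 2)), D), Pow(D, Rational(1, 2))) = Mul(Add(D, Mul(2, Pow(D, 2))), Pow(D, Rational(1, 2))) = Mul(Pow(D, Rational(1, 2)), Add(D, Mul(2, Pow(D, 2)))))
Add(Mul(-1, Function('o')(Pow(-2, -1))), Function('O')(-2)) = Add(Mul(-1, Mul(14, Pow(Pow(-2, -1), 2))), Mul(Pow(-2, Rational(3, 2)), Add(1, Mul(2, -2)))) = Add(Mul(-1, Mul(14, Pow(Rational(-1, 2), 2))), Mul(Mul(-2, I, Pow(2, Rational(1, 2))), Add(1, -4))) = Add(Mul(-1, Mul(14, Rational(1, 4))), Mul(Mul(-2, I, Pow(2, Rational(1, 2))), -3)) = Add(Mul(-1, Rational(7, 2)), Mul(6, I, Pow(2, Rational(1, 2)))) = Add(Rational(-7, 2), Mul(6, I, Pow(2, Rational(1, 2))))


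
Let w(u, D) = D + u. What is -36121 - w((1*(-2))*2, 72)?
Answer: -36189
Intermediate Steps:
-36121 - w((1*(-2))*2, 72) = -36121 - (72 + (1*(-2))*2) = -36121 - (72 - 2*2) = -36121 - (72 - 4) = -36121 - 1*68 = -36121 - 68 = -36189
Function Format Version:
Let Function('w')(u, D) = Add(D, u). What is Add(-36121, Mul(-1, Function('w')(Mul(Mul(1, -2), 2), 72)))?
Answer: -36189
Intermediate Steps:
Add(-36121, Mul(-1, Function('w')(Mul(Mul(1, -2), 2), 72))) = Add(-36121, Mul(-1, Add(72, Mul(Mul(1, -2), 2)))) = Add(-36121, Mul(-1, Add(72, Mul(-2, 2)))) = Add(-36121, Mul(-1, Add(72, -4))) = Add(-36121, Mul(-1, 68)) = Add(-36121, -68) = -36189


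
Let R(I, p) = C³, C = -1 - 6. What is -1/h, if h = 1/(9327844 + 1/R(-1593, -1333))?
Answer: -3199450491/343 ≈ -9.3278e+6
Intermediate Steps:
C = -7
R(I, p) = -343 (R(I, p) = (-7)³ = -343)
h = 343/3199450491 (h = 1/(9327844 + 1/(-343)) = 1/(9327844 - 1/343) = 1/(3199450491/343) = 343/3199450491 ≈ 1.0721e-7)
-1/h = -1/343/3199450491 = -1*3199450491/343 = -3199450491/343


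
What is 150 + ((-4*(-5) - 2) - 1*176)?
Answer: -8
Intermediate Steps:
150 + ((-4*(-5) - 2) - 1*176) = 150 + ((20 - 2) - 176) = 150 + (18 - 176) = 150 - 158 = -8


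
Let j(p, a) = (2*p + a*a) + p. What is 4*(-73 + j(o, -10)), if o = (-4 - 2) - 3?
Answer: 0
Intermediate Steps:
o = -9 (o = -6 - 3 = -9)
j(p, a) = a² + 3*p (j(p, a) = (2*p + a²) + p = (a² + 2*p) + p = a² + 3*p)
4*(-73 + j(o, -10)) = 4*(-73 + ((-10)² + 3*(-9))) = 4*(-73 + (100 - 27)) = 4*(-73 + 73) = 4*0 = 0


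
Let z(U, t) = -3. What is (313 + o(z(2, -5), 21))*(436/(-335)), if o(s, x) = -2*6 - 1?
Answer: -26160/67 ≈ -390.45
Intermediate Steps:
o(s, x) = -13 (o(s, x) = -12 - 1 = -13)
(313 + o(z(2, -5), 21))*(436/(-335)) = (313 - 13)*(436/(-335)) = 300*(436*(-1/335)) = 300*(-436/335) = -26160/67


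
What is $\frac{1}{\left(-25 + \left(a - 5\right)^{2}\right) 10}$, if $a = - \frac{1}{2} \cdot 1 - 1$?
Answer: $\frac{2}{345} \approx 0.0057971$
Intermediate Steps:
$a = - \frac{3}{2}$ ($a = \left(-1\right) \frac{1}{2} \cdot 1 - 1 = \left(- \frac{1}{2}\right) 1 - 1 = - \frac{1}{2} - 1 = - \frac{3}{2} \approx -1.5$)
$\frac{1}{\left(-25 + \left(a - 5\right)^{2}\right) 10} = \frac{1}{\left(-25 + \left(- \frac{3}{2} - 5\right)^{2}\right) 10} = \frac{1}{\left(-25 + \left(- \frac{13}{2}\right)^{2}\right) 10} = \frac{1}{\left(-25 + \frac{169}{4}\right) 10} = \frac{1}{\frac{69}{4} \cdot 10} = \frac{1}{\frac{345}{2}} = \frac{2}{345}$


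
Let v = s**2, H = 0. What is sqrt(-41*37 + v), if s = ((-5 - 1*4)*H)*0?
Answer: I*sqrt(1517) ≈ 38.949*I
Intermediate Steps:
s = 0 (s = ((-5 - 1*4)*0)*0 = ((-5 - 4)*0)*0 = -9*0*0 = 0*0 = 0)
v = 0 (v = 0**2 = 0)
sqrt(-41*37 + v) = sqrt(-41*37 + 0) = sqrt(-1517 + 0) = sqrt(-1517) = I*sqrt(1517)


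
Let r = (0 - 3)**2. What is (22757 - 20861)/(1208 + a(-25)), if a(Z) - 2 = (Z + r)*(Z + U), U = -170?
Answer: 948/2165 ≈ 0.43788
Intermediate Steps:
r = 9 (r = (-3)**2 = 9)
a(Z) = 2 + (-170 + Z)*(9 + Z) (a(Z) = 2 + (Z + 9)*(Z - 170) = 2 + (9 + Z)*(-170 + Z) = 2 + (-170 + Z)*(9 + Z))
(22757 - 20861)/(1208 + a(-25)) = (22757 - 20861)/(1208 + (-1528 + (-25)**2 - 161*(-25))) = 1896/(1208 + (-1528 + 625 + 4025)) = 1896/(1208 + 3122) = 1896/4330 = 1896*(1/4330) = 948/2165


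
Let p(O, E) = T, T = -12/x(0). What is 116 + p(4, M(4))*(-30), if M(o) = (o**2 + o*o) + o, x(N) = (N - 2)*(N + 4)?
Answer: 71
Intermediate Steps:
x(N) = (-2 + N)*(4 + N)
M(o) = o + 2*o**2 (M(o) = (o**2 + o**2) + o = 2*o**2 + o = o + 2*o**2)
T = 3/2 (T = -12/(-8 + 0**2 + 2*0) = -12/(-8 + 0 + 0) = -12/(-8) = -12*(-1/8) = 3/2 ≈ 1.5000)
p(O, E) = 3/2
116 + p(4, M(4))*(-30) = 116 + (3/2)*(-30) = 116 - 45 = 71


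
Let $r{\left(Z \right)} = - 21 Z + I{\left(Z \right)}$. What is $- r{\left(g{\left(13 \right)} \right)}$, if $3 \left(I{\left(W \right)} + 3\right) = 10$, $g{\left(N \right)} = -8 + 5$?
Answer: $- \frac{190}{3} \approx -63.333$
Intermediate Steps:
$g{\left(N \right)} = -3$
$I{\left(W \right)} = \frac{1}{3}$ ($I{\left(W \right)} = -3 + \frac{1}{3} \cdot 10 = -3 + \frac{10}{3} = \frac{1}{3}$)
$r{\left(Z \right)} = \frac{1}{3} - 21 Z$ ($r{\left(Z \right)} = - 21 Z + \frac{1}{3} = \frac{1}{3} - 21 Z$)
$- r{\left(g{\left(13 \right)} \right)} = - (\frac{1}{3} - -63) = - (\frac{1}{3} + 63) = \left(-1\right) \frac{190}{3} = - \frac{190}{3}$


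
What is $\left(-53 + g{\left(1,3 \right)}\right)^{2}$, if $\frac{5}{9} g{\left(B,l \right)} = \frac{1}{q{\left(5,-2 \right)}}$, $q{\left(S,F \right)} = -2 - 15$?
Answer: $\frac{20376196}{7225} \approx 2820.2$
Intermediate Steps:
$q{\left(S,F \right)} = -17$ ($q{\left(S,F \right)} = -2 - 15 = -17$)
$g{\left(B,l \right)} = - \frac{9}{85}$ ($g{\left(B,l \right)} = \frac{9}{5 \left(-17\right)} = \frac{9}{5} \left(- \frac{1}{17}\right) = - \frac{9}{85}$)
$\left(-53 + g{\left(1,3 \right)}\right)^{2} = \left(-53 - \frac{9}{85}\right)^{2} = \left(- \frac{4514}{85}\right)^{2} = \frac{20376196}{7225}$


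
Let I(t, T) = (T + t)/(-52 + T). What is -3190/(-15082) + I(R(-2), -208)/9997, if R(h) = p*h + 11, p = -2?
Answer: 4147211313/19600718020 ≈ 0.21158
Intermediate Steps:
R(h) = 11 - 2*h (R(h) = -2*h + 11 = 11 - 2*h)
I(t, T) = (T + t)/(-52 + T)
-3190/(-15082) + I(R(-2), -208)/9997 = -3190/(-15082) + ((-208 + (11 - 2*(-2)))/(-52 - 208))/9997 = -3190*(-1/15082) + ((-208 + (11 + 4))/(-260))*(1/9997) = 1595/7541 - (-208 + 15)/260*(1/9997) = 1595/7541 - 1/260*(-193)*(1/9997) = 1595/7541 + (193/260)*(1/9997) = 1595/7541 + 193/2599220 = 4147211313/19600718020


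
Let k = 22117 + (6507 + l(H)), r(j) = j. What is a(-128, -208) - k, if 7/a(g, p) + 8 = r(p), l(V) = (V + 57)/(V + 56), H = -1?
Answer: -340065601/11880 ≈ -28625.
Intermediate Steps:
l(V) = (57 + V)/(56 + V)
a(g, p) = 7/(-8 + p)
k = 1574376/55 (k = 22117 + (6507 + (57 - 1)/(56 - 1)) = 22117 + (6507 + 56/55) = 22117 + 357941/55 = 1574376/55 ≈ 28625.)
a(-128, -208) - k = 7/(-8 - 208) - 1*1574376/55 = 7/(-216) - 1574376/55 = 7*(-1/216) - 1574376/55 = -7/216 - 1574376/55 = -340065601/11880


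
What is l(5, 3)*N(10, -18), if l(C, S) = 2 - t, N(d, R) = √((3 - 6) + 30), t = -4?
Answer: 18*√3 ≈ 31.177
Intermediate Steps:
N(d, R) = 3*√3 (N(d, R) = √(-3 + 30) = √27 = 3*√3)
l(C, S) = 6 (l(C, S) = 2 - 1*(-4) = 2 + 4 = 6)
l(5, 3)*N(10, -18) = 6*(3*√3) = 18*√3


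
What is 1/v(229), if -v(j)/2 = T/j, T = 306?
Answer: -229/612 ≈ -0.37418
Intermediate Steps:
v(j) = -612/j
1/v(229) = 1/(-612/229) = -229/612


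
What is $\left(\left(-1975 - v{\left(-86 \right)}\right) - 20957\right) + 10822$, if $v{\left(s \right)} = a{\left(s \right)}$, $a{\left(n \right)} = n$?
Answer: $-12024$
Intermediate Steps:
$v{\left(s \right)} = s$
$\left(\left(-1975 - v{\left(-86 \right)}\right) - 20957\right) + 10822 = \left(\left(-1975 - -86\right) - 20957\right) + 10822 = \left(\left(-1975 + 86\right) - 20957\right) + 10822 = \left(-1889 - 20957\right) + 10822 = -22846 + 10822 = -12024$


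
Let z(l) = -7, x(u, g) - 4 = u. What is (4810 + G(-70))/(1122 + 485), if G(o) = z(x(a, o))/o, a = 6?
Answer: 48101/16070 ≈ 2.9932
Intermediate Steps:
x(u, g) = 4 + u
G(o) = -7/o
(4810 + G(-70))/(1122 + 485) = (4810 - 7/(-70))/(1122 + 485) = (4810 - 7*(-1/70))/1607 = (4810 + ⅒)*(1/1607) = (48101/10)*(1/1607) = 48101/16070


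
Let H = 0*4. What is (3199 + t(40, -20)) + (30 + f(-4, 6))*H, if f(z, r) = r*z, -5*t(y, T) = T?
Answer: 3203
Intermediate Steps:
t(y, T) = -T/5
H = 0
(3199 + t(40, -20)) + (30 + f(-4, 6))*H = (3199 - ⅕*(-20)) + (30 + 6*(-4))*0 = (3199 + 4) + (30 - 24)*0 = 3203 + 6*0 = 3203 + 0 = 3203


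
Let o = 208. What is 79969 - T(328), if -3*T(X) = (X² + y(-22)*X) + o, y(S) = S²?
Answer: 168817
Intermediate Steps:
T(X) = -208/3 - 484*X/3 - X²/3 (T(X) = -((X² + (-22)²*X) + 208)/3 = -((X² + 484*X) + 208)/3 = -(208 + X² + 484*X)/3 = -208/3 - 484*X/3 - X²/3)
79969 - T(328) = 79969 - (-208/3 - 484/3*328 - ⅓*328²) = 79969 - (-208/3 - 158752/3 - ⅓*107584) = 79969 - (-208/3 - 158752/3 - 107584/3) = 79969 - 1*(-88848) = 79969 + 88848 = 168817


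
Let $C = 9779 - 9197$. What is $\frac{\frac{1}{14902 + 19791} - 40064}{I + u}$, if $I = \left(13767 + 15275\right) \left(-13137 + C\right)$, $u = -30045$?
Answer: $\frac{1389940351}{12650884152015} \approx 0.00010987$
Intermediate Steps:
$C = 582$
$I = -364622310$ ($I = \left(13767 + 15275\right) \left(-13137 + 582\right) = 29042 \left(-12555\right) = -364622310$)
$\frac{\frac{1}{14902 + 19791} - 40064}{I + u} = \frac{\frac{1}{14902 + 19791} - 40064}{-364622310 - 30045} = \frac{\frac{1}{34693} - 40064}{-364652355} = \left(\frac{1}{34693} - 40064\right) \left(- \frac{1}{364652355}\right) = \left(- \frac{1389940351}{34693}\right) \left(- \frac{1}{364652355}\right) = \frac{1389940351}{12650884152015}$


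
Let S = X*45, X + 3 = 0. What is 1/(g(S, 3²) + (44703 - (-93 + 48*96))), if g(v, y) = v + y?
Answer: 1/40062 ≈ 2.4961e-5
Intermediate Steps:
X = -3 (X = -3 + 0 = -3)
S = -135 (S = -3*45 = -135)
1/(g(S, 3²) + (44703 - (-93 + 48*96))) = 1/((-135 + 3²) + (44703 - (-93 + 48*96))) = 1/((-135 + 9) + (44703 - (-93 + 4608))) = 1/(-126 + (44703 - 1*4515)) = 1/(-126 + (44703 - 4515)) = 1/(-126 + 40188) = 1/40062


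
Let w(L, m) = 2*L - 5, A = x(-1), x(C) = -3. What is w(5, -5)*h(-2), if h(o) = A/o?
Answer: 15/2 ≈ 7.5000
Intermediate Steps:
A = -3
w(L, m) = -5 + 2*L
h(o) = -3/o
w(5, -5)*h(-2) = (-5 + 2*5)*(-3/(-2)) = (-5 + 10)*(-3*(-½)) = 5*(3/2) = 15/2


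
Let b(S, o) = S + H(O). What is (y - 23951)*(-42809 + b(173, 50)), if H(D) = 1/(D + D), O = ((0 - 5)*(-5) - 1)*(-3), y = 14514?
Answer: 57939263645/144 ≈ 4.0236e+8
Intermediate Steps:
O = -72 (O = (-5*(-5) - 1)*(-3) = (25 - 1)*(-3) = 24*(-3) = -72)
H(D) = 1/(2*D)
b(S, o) = -1/144 + S (b(S, o) = S + (1/2)/(-72) = S + (1/2)*(-1/72) = S - 1/144 = -1/144 + S)
(y - 23951)*(-42809 + b(173, 50)) = (14514 - 23951)*(-42809 + (-1/144 + 173)) = -9437*(-42809 + 24911/144) = -9437*(-6139585/144) = 57939263645/144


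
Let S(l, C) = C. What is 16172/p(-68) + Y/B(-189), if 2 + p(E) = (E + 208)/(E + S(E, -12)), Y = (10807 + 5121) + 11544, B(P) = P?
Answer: -4212704/945 ≈ -4457.9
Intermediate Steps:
Y = 27472 (Y = 15928 + 11544 = 27472)
p(E) = -2 + (208 + E)/(-12 + E) (p(E) = -2 + (E + 208)/(E - 12) = -2 + (208 + E)/(-12 + E))
16172/p(-68) + Y/B(-189) = 16172/(((232 - 1*(-68))/(-12 - 68))) + 27472/(-189) = 16172/(((232 + 68)/(-80))) + 27472*(-1/189) = 16172/((-1/80*300)) - 27472/189 = 16172/(-15/4) - 27472/189 = 16172*(-4/15) - 27472/189 = -64688/15 - 27472/189 = -4212704/945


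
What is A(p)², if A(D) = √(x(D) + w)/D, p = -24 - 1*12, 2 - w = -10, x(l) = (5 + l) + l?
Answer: -55/1296 ≈ -0.042438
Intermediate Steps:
x(l) = 5 + 2*l
w = 12 (w = 2 - 1*(-10) = 2 + 10 = 12)
p = -36 (p = -24 - 12 = -36)
A(D) = √(17 + 2*D)/D (A(D) = √((5 + 2*D) + 12)/D = √(17 + 2*D)/D)
A(p)² = (√(17 + 2*(-36))/(-36))² = (-√(17 - 72)/36)² = (-I*√55/36)² = -55/1296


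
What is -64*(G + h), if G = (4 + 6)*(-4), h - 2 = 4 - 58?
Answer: 5888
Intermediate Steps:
h = -52 (h = 2 + (4 - 58) = 2 - 54 = -52)
G = -40 (G = 10*(-4) = -40)
-64*(G + h) = -64*(-40 - 52) = -64*(-92) = 5888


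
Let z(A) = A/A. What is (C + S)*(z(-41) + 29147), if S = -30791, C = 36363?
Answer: 162412656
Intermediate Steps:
z(A) = 1
(C + S)*(z(-41) + 29147) = (36363 - 30791)*(1 + 29147) = 5572*29148 = 162412656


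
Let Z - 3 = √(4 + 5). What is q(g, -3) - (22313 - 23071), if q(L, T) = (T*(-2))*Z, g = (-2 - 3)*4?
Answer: 794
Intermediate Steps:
Z = 6 (Z = 3 + √(4 + 5) = 3 + √9 = 3 + 3 = 6)
g = -20 (g = -5*4 = -20)
q(L, T) = -12*T (q(L, T) = (T*(-2))*6 = -2*T*6 = -12*T)
q(g, -3) - (22313 - 23071) = -12*(-3) - (22313 - 23071) = 36 - 1*(-758) = 36 + 758 = 794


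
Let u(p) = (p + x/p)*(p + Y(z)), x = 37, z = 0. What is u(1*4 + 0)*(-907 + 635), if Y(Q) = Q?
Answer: -14416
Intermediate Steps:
u(p) = p*(p + 37/p) (u(p) = (p + 37/p)*(p + 0) = (p + 37/p)*p = p*(p + 37/p))
u(1*4 + 0)*(-907 + 635) = (37 + (1*4 + 0)²)*(-907 + 635) = (37 + (4 + 0)²)*(-272) = (37 + 4²)*(-272) = (37 + 16)*(-272) = 53*(-272) = -14416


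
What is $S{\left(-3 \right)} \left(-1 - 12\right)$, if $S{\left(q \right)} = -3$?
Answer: $39$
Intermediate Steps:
$S{\left(-3 \right)} \left(-1 - 12\right) = - 3 \left(-1 - 12\right) = \left(-3\right) \left(-13\right) = 39$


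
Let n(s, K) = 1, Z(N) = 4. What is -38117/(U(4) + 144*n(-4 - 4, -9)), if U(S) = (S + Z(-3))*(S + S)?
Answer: -38117/208 ≈ -183.25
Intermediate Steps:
U(S) = 2*S*(4 + S) (U(S) = (S + 4)*(S + S) = (4 + S)*(2*S) = 2*S*(4 + S))
-38117/(U(4) + 144*n(-4 - 4, -9)) = -38117/(2*4*(4 + 4) + 144*1) = -38117/(2*4*8 + 144) = -38117/(64 + 144) = -38117/208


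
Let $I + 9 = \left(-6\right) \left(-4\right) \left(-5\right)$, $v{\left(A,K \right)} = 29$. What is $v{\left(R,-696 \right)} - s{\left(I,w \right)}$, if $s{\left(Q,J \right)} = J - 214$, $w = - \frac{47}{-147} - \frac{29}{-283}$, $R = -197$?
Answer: $\frac{10091479}{41601} \approx 242.58$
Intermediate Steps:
$w = \frac{17564}{41601}$ ($w = \left(-47\right) \left(- \frac{1}{147}\right) - - \frac{29}{283} = \frac{47}{147} + \frac{29}{283} = \frac{17564}{41601} \approx 0.4222$)
$I = -129$ ($I = -9 + \left(-6\right) \left(-4\right) \left(-5\right) = -9 + 24 \left(-5\right) = -9 - 120 = -129$)
$s{\left(Q,J \right)} = -214 + J$
$v{\left(R,-696 \right)} - s{\left(I,w \right)} = 29 - \left(-214 + \frac{17564}{41601}\right) = 29 - - \frac{8885050}{41601} = 29 + \frac{8885050}{41601} = \frac{10091479}{41601}$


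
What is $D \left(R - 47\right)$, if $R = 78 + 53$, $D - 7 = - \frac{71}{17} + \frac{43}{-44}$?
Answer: $\frac{29001}{187} \approx 155.09$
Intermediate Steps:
$D = \frac{1381}{748}$ ($D = 7 + \left(- \frac{71}{17} + \frac{43}{-44}\right) = 7 + \left(\left(-71\right) \frac{1}{17} + 43 \left(- \frac{1}{44}\right)\right) = 7 - \frac{3855}{748} = \frac{1381}{748} \approx 1.8463$)
$R = 131$
$D \left(R - 47\right) = \frac{1381 \left(131 - 47\right)}{748} = \frac{1381}{748} \cdot 84 = \frac{29001}{187}$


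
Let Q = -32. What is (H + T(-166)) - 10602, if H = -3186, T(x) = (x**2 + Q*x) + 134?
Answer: 19214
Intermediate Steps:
T(x) = 134 + x**2 - 32*x (T(x) = (x**2 - 32*x) + 134 = 134 + x**2 - 32*x)
(H + T(-166)) - 10602 = (-3186 + (134 + (-166)**2 - 32*(-166))) - 10602 = (-3186 + (134 + 27556 + 5312)) - 10602 = (-3186 + 33002) - 10602 = 29816 - 10602 = 19214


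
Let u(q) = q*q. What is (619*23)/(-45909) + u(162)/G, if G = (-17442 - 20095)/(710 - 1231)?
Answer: 627185035447/1723286133 ≈ 363.95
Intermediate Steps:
G = 37537/521 (G = -37537/(-521) = -37537*(-1/521) = 37537/521 ≈ 72.048)
u(q) = q**2
(619*23)/(-45909) + u(162)/G = (619*23)/(-45909) + 162**2/(37537/521) = 14237*(-1/45909) + 26244*(521/37537) = -14237/45909 + 13673124/37537 = 627185035447/1723286133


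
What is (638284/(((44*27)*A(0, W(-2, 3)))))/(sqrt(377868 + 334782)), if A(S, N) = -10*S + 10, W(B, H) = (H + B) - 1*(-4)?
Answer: 159571*sqrt(28506)/423314100 ≈ 0.063644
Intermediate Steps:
W(B, H) = 4 + B + H (W(B, H) = (B + H) + 4 = 4 + B + H)
A(S, N) = 10 - 10*S
(638284/(((44*27)*A(0, W(-2, 3)))))/(sqrt(377868 + 334782)) = (638284/(((44*27)*(10 - 10*0))))/(sqrt(377868 + 334782)) = (638284/((1188*(10 + 0))))/(sqrt(712650)) = (638284/((1188*10)))/((5*sqrt(28506))) = (638284/11880)*(sqrt(28506)/142530) = (638284*(1/11880))*(sqrt(28506)/142530) = 159571*(sqrt(28506)/142530)/2970 = 159571*sqrt(28506)/423314100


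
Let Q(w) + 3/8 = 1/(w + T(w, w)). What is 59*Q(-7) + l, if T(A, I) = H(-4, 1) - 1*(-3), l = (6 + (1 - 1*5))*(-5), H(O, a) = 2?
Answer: -493/8 ≈ -61.625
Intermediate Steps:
l = -10 (l = (6 + (1 - 5))*(-5) = (6 - 4)*(-5) = 2*(-5) = -10)
T(A, I) = 5 (T(A, I) = 2 - 1*(-3) = 2 + 3 = 5)
Q(w) = -3/8 + 1/(5 + w) (Q(w) = -3/8 + 1/(w + 5) = -3/8 + 1/(5 + w))
59*Q(-7) + l = 59*((-7 - 3*(-7))/(8*(5 - 7))) - 10 = 59*((⅛)*(-7 + 21)/(-2)) - 10 = 59*((⅛)*(-½)*14) - 10 = 59*(-7/8) - 10 = -413/8 - 10 = -493/8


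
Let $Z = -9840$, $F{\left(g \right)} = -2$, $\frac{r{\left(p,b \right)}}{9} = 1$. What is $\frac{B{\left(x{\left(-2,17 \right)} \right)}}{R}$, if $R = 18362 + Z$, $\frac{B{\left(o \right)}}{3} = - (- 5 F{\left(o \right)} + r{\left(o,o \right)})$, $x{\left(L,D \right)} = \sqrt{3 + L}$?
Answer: $- \frac{57}{8522} \approx -0.0066886$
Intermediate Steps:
$r{\left(p,b \right)} = 9$ ($r{\left(p,b \right)} = 9 \cdot 1 = 9$)
$B{\left(o \right)} = -57$ ($B{\left(o \right)} = 3 \left(- (\left(-5\right) \left(-2\right) + 9)\right) = 3 \left(- (10 + 9)\right) = 3 \left(\left(-1\right) 19\right) = 3 \left(-19\right) = -57$)
$R = 8522$ ($R = 18362 - 9840 = 8522$)
$\frac{B{\left(x{\left(-2,17 \right)} \right)}}{R} = - \frac{57}{8522}$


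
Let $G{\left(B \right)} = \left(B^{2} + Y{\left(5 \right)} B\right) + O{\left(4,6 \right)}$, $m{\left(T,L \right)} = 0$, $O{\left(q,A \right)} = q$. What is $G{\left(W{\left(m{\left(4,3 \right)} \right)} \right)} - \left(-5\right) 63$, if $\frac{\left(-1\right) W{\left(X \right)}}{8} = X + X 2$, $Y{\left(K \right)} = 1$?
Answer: $319$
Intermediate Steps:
$W{\left(X \right)} = - 24 X$ ($W{\left(X \right)} = - 8 \left(X + X 2\right) = - 8 \left(X + 2 X\right) = - 8 \cdot 3 X = - 24 X$)
$G{\left(B \right)} = 4 + B + B^{2}$ ($G{\left(B \right)} = \left(B^{2} + 1 B\right) + 4 = \left(B^{2} + B\right) + 4 = \left(B + B^{2}\right) + 4 = 4 + B + B^{2}$)
$G{\left(W{\left(m{\left(4,3 \right)} \right)} \right)} - \left(-5\right) 63 = \left(4 - 0 + \left(\left(-24\right) 0\right)^{2}\right) - \left(-5\right) 63 = \left(4 + 0 + 0^{2}\right) - -315 = \left(4 + 0 + 0\right) + 315 = 4 + 315 = 319$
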